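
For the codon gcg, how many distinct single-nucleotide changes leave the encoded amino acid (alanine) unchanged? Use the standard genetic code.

Position 1: none → 0 synonymous.
Position 2: none → 0 synonymous.
Position 3: GCU, GCC, GCA → 3 synonymous.
Total: 0 + 0 + 3 = 3.

3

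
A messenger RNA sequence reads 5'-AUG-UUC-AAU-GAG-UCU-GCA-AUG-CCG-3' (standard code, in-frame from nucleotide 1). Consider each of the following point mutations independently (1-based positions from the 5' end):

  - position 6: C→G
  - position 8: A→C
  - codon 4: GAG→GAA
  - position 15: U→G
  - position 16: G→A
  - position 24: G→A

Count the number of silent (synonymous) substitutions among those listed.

Codon 2: UUC (Phe) → UUG (Leu) — missense.
Codon 3: AAU (Asn) → ACU (Thr) — missense.
Codon 4: GAG (Glu) → GAA (Glu) — synonymous.
Codon 5: UCU (Ser) → UCG (Ser) — synonymous.
Codon 6: GCA (Ala) → ACA (Thr) — missense.
Codon 8: CCG (Pro) → CCA (Pro) — synonymous.
Synonymous: 3 of 6.

3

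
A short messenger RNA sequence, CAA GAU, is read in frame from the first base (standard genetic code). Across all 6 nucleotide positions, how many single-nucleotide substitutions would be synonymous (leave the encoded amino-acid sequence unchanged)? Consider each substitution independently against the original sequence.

Codon 1 (CAA, Gln): 1 synonymous substitution.
Codon 2 (GAU, Asp): 1 synonymous substitution.
Total: 1 + 1 = 2.

2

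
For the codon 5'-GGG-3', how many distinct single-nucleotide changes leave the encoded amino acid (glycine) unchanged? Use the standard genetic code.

3

Position 1: none → 0 synonymous.
Position 2: none → 0 synonymous.
Position 3: GGU, GGC, GGA → 3 synonymous.
Total: 0 + 0 + 3 = 3.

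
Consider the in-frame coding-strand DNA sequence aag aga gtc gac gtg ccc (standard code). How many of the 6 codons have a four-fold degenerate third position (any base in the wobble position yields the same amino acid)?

3

Codon 1 AAG (Lys): third position 2-fold.
Codon 2 AGA (Arg): third position 2-fold.
Codon 3 GTC (Val): third position 4-fold.
Codon 4 GAC (Asp): third position 2-fold.
Codon 5 GTG (Val): third position 4-fold.
Codon 6 CCC (Pro): third position 4-fold.
Four-fold degenerate third positions: 3.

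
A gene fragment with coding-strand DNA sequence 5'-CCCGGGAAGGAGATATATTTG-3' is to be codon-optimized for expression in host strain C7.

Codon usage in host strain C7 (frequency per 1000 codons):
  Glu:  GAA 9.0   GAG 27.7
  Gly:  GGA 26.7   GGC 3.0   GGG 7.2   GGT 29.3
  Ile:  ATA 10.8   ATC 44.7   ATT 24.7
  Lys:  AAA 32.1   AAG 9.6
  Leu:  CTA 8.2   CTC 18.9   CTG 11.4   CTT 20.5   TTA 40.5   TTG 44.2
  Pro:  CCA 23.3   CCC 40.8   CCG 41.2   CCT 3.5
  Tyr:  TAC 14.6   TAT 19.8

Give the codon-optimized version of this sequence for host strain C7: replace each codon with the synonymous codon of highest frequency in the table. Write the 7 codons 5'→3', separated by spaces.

Codon 1 (Pro): best is CCG at 41.2.
Codon 2 (Gly): best is GGT at 29.3.
Codon 3 (Lys): best is AAA at 32.1.
Codon 4 (Glu): best is GAG at 27.7.
Codon 5 (Ile): best is ATC at 44.7.
Codon 6 (Tyr): best is TAT at 19.8.
Codon 7 (Leu): best is TTG at 44.2.

CCG GGT AAA GAG ATC TAT TTG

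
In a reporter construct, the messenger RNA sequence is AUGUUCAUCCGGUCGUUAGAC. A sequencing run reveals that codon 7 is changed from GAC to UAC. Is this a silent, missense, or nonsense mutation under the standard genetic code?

missense

Position 19 falls in codon 7: GAC → Asp.
After the substitution the codon is UAC → Tyr.
Asp ≠ Tyr, so this is a missense mutation.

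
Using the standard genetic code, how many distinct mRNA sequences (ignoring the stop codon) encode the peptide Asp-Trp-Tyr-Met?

Asp: 2 codons.
Trp: 1 codon.
Tyr: 2 codons.
Met: 1 codon.
2 × 1 × 2 × 1 = 4.

4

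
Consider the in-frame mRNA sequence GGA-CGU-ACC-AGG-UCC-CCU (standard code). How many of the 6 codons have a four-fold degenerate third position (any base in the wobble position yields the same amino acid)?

5

Codon 1 GGA (Gly): third position 4-fold.
Codon 2 CGU (Arg): third position 4-fold.
Codon 3 ACC (Thr): third position 4-fold.
Codon 4 AGG (Arg): third position 2-fold.
Codon 5 UCC (Ser): third position 4-fold.
Codon 6 CCU (Pro): third position 4-fold.
Four-fold degenerate third positions: 5.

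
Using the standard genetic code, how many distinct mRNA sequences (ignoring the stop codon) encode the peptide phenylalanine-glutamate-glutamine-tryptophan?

Phe: 2 codons.
Glu: 2 codons.
Gln: 2 codons.
Trp: 1 codon.
2 × 2 × 2 × 1 = 8.

8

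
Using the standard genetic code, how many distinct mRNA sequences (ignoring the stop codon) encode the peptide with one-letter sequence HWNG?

His: 2 codons.
Trp: 1 codon.
Asn: 2 codons.
Gly: 4 codons.
2 × 1 × 2 × 4 = 16.

16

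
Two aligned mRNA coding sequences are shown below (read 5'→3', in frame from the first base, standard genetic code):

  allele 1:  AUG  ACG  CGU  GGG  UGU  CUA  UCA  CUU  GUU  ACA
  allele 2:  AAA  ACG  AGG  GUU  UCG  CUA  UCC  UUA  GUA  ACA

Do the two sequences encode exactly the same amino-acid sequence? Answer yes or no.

no

Codon 1: AUG Met / AAA Lys — nonsynonymous.
Codon 2: ACG Thr / ACG Thr — identical.
Codon 3: CGU Arg / AGG Arg — synonymous.
Codon 4: GGG Gly / GUU Val — nonsynonymous.
Codon 5: UGU Cys / UCG Ser — nonsynonymous.
Codon 6: CUA Leu / CUA Leu — identical.
Codon 7: UCA Ser / UCC Ser — synonymous.
Codon 8: CUU Leu / UUA Leu — synonymous.
Codon 9: GUU Val / GUA Val — synonymous.
Codon 10: ACA Thr / ACA Thr — identical.
Nonsynonymous differences: 3 → different protein.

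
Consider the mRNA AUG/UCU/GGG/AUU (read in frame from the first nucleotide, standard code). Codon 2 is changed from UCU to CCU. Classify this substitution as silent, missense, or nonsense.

Position 4 falls in codon 2: UCU → Ser.
After the substitution the codon is CCU → Pro.
Ser ≠ Pro, so this is a missense mutation.

missense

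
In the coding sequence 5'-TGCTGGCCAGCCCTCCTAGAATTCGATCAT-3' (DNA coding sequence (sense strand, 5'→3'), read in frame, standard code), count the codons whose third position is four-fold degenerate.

Codon 1 TGC (Cys): third position 2-fold.
Codon 2 TGG (Trp): third position 1-fold.
Codon 3 CCA (Pro): third position 4-fold.
Codon 4 GCC (Ala): third position 4-fold.
Codon 5 CTC (Leu): third position 4-fold.
Codon 6 CTA (Leu): third position 4-fold.
Codon 7 GAA (Glu): third position 2-fold.
Codon 8 TTC (Phe): third position 2-fold.
Codon 9 GAT (Asp): third position 2-fold.
Codon 10 CAT (His): third position 2-fold.
Four-fold degenerate third positions: 4.

4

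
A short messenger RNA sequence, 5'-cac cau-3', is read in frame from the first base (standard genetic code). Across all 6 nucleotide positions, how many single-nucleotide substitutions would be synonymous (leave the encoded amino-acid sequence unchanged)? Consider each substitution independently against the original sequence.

2

Codon 1 (CAC, His): 1 synonymous substitution.
Codon 2 (CAU, His): 1 synonymous substitution.
Total: 1 + 1 = 2.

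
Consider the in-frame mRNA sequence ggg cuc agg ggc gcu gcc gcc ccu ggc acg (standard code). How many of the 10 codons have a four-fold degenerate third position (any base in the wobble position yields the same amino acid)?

9

Codon 1 GGG (Gly): third position 4-fold.
Codon 2 CUC (Leu): third position 4-fold.
Codon 3 AGG (Arg): third position 2-fold.
Codon 4 GGC (Gly): third position 4-fold.
Codon 5 GCU (Ala): third position 4-fold.
Codon 6 GCC (Ala): third position 4-fold.
Codon 7 GCC (Ala): third position 4-fold.
Codon 8 CCU (Pro): third position 4-fold.
Codon 9 GGC (Gly): third position 4-fold.
Codon 10 ACG (Thr): third position 4-fold.
Four-fold degenerate third positions: 9.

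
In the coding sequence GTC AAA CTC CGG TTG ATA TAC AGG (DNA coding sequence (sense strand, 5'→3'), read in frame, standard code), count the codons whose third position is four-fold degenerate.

3

Codon 1 GTC (Val): third position 4-fold.
Codon 2 AAA (Lys): third position 2-fold.
Codon 3 CTC (Leu): third position 4-fold.
Codon 4 CGG (Arg): third position 4-fold.
Codon 5 TTG (Leu): third position 2-fold.
Codon 6 ATA (Ile): third position 3-fold.
Codon 7 TAC (Tyr): third position 2-fold.
Codon 8 AGG (Arg): third position 2-fold.
Four-fold degenerate third positions: 3.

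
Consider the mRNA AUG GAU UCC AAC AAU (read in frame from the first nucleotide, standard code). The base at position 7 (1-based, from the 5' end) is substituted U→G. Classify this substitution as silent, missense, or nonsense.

missense

Position 7 falls in codon 3: UCC → Ser.
After the substitution the codon is GCC → Ala.
Ser ≠ Ala, so this is a missense mutation.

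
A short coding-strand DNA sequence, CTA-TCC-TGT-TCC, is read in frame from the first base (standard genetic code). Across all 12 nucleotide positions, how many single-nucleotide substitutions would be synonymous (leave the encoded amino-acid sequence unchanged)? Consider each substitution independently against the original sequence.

11

Codon 1 (CTA, Leu): 4 synonymous substitutions.
Codon 2 (TCC, Ser): 3 synonymous substitutions.
Codon 3 (TGT, Cys): 1 synonymous substitution.
Codon 4 (TCC, Ser): 3 synonymous substitutions.
Total: 4 + 3 + 1 + 3 = 11.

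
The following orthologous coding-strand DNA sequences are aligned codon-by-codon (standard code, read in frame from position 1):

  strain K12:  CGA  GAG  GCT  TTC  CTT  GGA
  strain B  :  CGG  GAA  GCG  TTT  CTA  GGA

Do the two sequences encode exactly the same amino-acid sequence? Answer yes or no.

Codon 1: CGA Arg / CGG Arg — synonymous.
Codon 2: GAG Glu / GAA Glu — synonymous.
Codon 3: GCT Ala / GCG Ala — synonymous.
Codon 4: TTC Phe / TTT Phe — synonymous.
Codon 5: CTT Leu / CTA Leu — synonymous.
Codon 6: GGA Gly / GGA Gly — identical.
Nonsynonymous differences: 0 → same protein.

yes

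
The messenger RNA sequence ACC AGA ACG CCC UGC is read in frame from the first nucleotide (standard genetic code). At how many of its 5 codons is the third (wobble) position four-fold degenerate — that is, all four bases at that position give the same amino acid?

3

Codon 1 ACC (Thr): third position 4-fold.
Codon 2 AGA (Arg): third position 2-fold.
Codon 3 ACG (Thr): third position 4-fold.
Codon 4 CCC (Pro): third position 4-fold.
Codon 5 UGC (Cys): third position 2-fold.
Four-fold degenerate third positions: 3.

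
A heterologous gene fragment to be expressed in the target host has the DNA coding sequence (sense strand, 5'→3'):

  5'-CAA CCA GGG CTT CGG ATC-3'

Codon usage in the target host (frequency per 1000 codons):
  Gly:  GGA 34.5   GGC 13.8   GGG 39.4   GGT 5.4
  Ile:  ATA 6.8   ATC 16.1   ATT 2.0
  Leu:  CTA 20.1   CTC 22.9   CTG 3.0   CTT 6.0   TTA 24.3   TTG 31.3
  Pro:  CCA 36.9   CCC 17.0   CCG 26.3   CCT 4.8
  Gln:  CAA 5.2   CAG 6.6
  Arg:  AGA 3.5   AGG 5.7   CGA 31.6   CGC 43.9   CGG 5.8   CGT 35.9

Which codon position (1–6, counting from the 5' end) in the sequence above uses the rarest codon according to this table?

Codon 1 CAA (Gln): 5.2 per 1000.
Codon 2 CCA (Pro): 36.9 per 1000.
Codon 3 GGG (Gly): 39.4 per 1000.
Codon 4 CTT (Leu): 6.0 per 1000.
Codon 5 CGG (Arg): 5.8 per 1000.
Codon 6 ATC (Ile): 16.1 per 1000.
Lowest frequency is 5.2 at codon 1.

1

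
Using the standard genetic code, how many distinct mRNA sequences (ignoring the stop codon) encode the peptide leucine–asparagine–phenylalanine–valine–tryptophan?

96

Leu: 6 codons.
Asn: 2 codons.
Phe: 2 codons.
Val: 4 codons.
Trp: 1 codon.
6 × 2 × 2 × 4 × 1 = 96.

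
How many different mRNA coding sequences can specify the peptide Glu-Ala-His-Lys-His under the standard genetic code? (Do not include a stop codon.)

Glu: 2 codons.
Ala: 4 codons.
His: 2 codons.
Lys: 2 codons.
His: 2 codons.
2 × 4 × 2 × 2 × 2 = 64.

64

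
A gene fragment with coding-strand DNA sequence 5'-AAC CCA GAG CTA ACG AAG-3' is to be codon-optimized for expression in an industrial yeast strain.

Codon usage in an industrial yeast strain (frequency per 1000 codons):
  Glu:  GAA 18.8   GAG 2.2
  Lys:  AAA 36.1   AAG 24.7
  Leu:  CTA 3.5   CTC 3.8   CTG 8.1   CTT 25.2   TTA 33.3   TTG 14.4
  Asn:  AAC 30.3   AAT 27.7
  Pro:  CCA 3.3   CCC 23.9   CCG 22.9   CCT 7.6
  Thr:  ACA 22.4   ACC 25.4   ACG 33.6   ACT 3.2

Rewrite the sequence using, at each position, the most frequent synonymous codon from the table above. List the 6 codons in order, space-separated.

AAC CCC GAA TTA ACG AAA

Codon 1 (Asn): best is AAC at 30.3.
Codon 2 (Pro): best is CCC at 23.9.
Codon 3 (Glu): best is GAA at 18.8.
Codon 4 (Leu): best is TTA at 33.3.
Codon 5 (Thr): best is ACG at 33.6.
Codon 6 (Lys): best is AAA at 36.1.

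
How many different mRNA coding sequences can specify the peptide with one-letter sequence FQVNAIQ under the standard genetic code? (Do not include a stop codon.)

768

Phe: 2 codons.
Gln: 2 codons.
Val: 4 codons.
Asn: 2 codons.
Ala: 4 codons.
Ile: 3 codons.
Gln: 2 codons.
2 × 2 × 4 × 2 × 4 × 3 × 2 = 768.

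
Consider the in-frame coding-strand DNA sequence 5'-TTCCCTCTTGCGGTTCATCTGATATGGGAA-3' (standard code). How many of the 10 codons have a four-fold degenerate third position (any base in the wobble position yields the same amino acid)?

Codon 1 TTC (Phe): third position 2-fold.
Codon 2 CCT (Pro): third position 4-fold.
Codon 3 CTT (Leu): third position 4-fold.
Codon 4 GCG (Ala): third position 4-fold.
Codon 5 GTT (Val): third position 4-fold.
Codon 6 CAT (His): third position 2-fold.
Codon 7 CTG (Leu): third position 4-fold.
Codon 8 ATA (Ile): third position 3-fold.
Codon 9 TGG (Trp): third position 1-fold.
Codon 10 GAA (Glu): third position 2-fold.
Four-fold degenerate third positions: 5.

5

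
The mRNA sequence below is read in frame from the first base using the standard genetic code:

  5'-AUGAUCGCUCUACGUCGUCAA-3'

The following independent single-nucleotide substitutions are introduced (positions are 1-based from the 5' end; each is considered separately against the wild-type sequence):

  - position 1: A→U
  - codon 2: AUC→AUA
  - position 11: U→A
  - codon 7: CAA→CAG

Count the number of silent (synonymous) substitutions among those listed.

2

Codon 1: AUG (Met) → UUG (Leu) — missense.
Codon 2: AUC (Ile) → AUA (Ile) — synonymous.
Codon 4: CUA (Leu) → CAA (Gln) — missense.
Codon 7: CAA (Gln) → CAG (Gln) — synonymous.
Synonymous: 2 of 4.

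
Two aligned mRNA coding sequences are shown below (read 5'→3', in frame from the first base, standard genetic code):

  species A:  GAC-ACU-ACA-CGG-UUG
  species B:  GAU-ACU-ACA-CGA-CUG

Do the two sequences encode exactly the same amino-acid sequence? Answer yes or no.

yes

Codon 1: GAC Asp / GAU Asp — synonymous.
Codon 2: ACU Thr / ACU Thr — identical.
Codon 3: ACA Thr / ACA Thr — identical.
Codon 4: CGG Arg / CGA Arg — synonymous.
Codon 5: UUG Leu / CUG Leu — synonymous.
Nonsynonymous differences: 0 → same protein.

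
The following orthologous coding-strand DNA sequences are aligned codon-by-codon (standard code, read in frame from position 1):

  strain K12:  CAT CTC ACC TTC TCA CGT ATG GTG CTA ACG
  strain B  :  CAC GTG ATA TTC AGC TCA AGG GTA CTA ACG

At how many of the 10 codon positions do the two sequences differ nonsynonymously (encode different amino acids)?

Codon 1: CAT His / CAC His — synonymous.
Codon 2: CTC Leu / GTG Val — nonsynonymous.
Codon 3: ACC Thr / ATA Ile — nonsynonymous.
Codon 4: TTC Phe / TTC Phe — identical.
Codon 5: TCA Ser / AGC Ser — synonymous.
Codon 6: CGT Arg / TCA Ser — nonsynonymous.
Codon 7: ATG Met / AGG Arg — nonsynonymous.
Codon 8: GTG Val / GTA Val — synonymous.
Codon 9: CTA Leu / CTA Leu — identical.
Codon 10: ACG Thr / ACG Thr — identical.
Nonsynonymous differences: 4.

4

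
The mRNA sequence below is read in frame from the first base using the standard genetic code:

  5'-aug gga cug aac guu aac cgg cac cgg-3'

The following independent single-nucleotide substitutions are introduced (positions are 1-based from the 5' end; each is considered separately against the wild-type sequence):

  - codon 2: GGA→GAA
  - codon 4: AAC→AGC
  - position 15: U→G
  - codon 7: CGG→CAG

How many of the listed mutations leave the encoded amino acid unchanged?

1

Codon 2: GGA (Gly) → GAA (Glu) — missense.
Codon 4: AAC (Asn) → AGC (Ser) — missense.
Codon 5: GUU (Val) → GUG (Val) — synonymous.
Codon 7: CGG (Arg) → CAG (Gln) — missense.
Synonymous: 1 of 4.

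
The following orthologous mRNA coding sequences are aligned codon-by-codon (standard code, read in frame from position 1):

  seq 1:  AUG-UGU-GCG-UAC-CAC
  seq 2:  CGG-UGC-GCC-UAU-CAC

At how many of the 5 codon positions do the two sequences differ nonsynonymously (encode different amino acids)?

Codon 1: AUG Met / CGG Arg — nonsynonymous.
Codon 2: UGU Cys / UGC Cys — synonymous.
Codon 3: GCG Ala / GCC Ala — synonymous.
Codon 4: UAC Tyr / UAU Tyr — synonymous.
Codon 5: CAC His / CAC His — identical.
Nonsynonymous differences: 1.

1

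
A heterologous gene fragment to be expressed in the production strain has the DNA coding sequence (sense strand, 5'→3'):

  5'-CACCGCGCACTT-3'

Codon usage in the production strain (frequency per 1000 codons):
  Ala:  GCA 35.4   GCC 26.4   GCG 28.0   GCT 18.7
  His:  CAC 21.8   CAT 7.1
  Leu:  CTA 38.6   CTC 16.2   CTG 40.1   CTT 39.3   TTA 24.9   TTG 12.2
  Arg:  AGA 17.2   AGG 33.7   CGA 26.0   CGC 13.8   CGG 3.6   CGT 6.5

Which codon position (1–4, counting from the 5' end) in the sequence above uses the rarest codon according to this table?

2

Codon 1 CAC (His): 21.8 per 1000.
Codon 2 CGC (Arg): 13.8 per 1000.
Codon 3 GCA (Ala): 35.4 per 1000.
Codon 4 CTT (Leu): 39.3 per 1000.
Lowest frequency is 13.8 at codon 2.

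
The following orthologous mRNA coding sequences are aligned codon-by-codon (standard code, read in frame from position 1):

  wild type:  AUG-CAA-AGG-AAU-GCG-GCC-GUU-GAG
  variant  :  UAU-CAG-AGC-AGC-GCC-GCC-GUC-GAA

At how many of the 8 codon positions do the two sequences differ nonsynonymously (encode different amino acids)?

3

Codon 1: AUG Met / UAU Tyr — nonsynonymous.
Codon 2: CAA Gln / CAG Gln — synonymous.
Codon 3: AGG Arg / AGC Ser — nonsynonymous.
Codon 4: AAU Asn / AGC Ser — nonsynonymous.
Codon 5: GCG Ala / GCC Ala — synonymous.
Codon 6: GCC Ala / GCC Ala — identical.
Codon 7: GUU Val / GUC Val — synonymous.
Codon 8: GAG Glu / GAA Glu — synonymous.
Nonsynonymous differences: 3.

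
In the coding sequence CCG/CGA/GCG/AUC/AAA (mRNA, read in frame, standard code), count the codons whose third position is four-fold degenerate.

Codon 1 CCG (Pro): third position 4-fold.
Codon 2 CGA (Arg): third position 4-fold.
Codon 3 GCG (Ala): third position 4-fold.
Codon 4 AUC (Ile): third position 3-fold.
Codon 5 AAA (Lys): third position 2-fold.
Four-fold degenerate third positions: 3.

3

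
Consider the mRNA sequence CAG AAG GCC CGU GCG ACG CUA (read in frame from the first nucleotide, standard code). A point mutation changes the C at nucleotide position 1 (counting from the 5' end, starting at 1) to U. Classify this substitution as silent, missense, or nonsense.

nonsense

Position 1 falls in codon 1: CAG → Gln.
After the substitution the codon is UAG → Stop.
The new codon is a stop codon, so this is a nonsense mutation.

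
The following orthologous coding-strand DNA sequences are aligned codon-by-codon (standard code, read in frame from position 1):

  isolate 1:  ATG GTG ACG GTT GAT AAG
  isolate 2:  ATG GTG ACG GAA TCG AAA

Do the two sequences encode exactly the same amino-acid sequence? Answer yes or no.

no

Codon 1: ATG Met / ATG Met — identical.
Codon 2: GTG Val / GTG Val — identical.
Codon 3: ACG Thr / ACG Thr — identical.
Codon 4: GTT Val / GAA Glu — nonsynonymous.
Codon 5: GAT Asp / TCG Ser — nonsynonymous.
Codon 6: AAG Lys / AAA Lys — synonymous.
Nonsynonymous differences: 2 → different protein.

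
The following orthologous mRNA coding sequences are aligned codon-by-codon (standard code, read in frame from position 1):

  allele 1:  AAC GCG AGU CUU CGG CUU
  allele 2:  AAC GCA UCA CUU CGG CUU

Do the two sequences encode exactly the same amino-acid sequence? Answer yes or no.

yes

Codon 1: AAC Asn / AAC Asn — identical.
Codon 2: GCG Ala / GCA Ala — synonymous.
Codon 3: AGU Ser / UCA Ser — synonymous.
Codon 4: CUU Leu / CUU Leu — identical.
Codon 5: CGG Arg / CGG Arg — identical.
Codon 6: CUU Leu / CUU Leu — identical.
Nonsynonymous differences: 0 → same protein.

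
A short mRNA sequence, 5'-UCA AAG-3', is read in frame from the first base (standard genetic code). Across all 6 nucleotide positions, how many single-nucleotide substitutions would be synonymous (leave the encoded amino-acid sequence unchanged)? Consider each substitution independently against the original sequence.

Codon 1 (UCA, Ser): 3 synonymous substitutions.
Codon 2 (AAG, Lys): 1 synonymous substitution.
Total: 3 + 1 = 4.

4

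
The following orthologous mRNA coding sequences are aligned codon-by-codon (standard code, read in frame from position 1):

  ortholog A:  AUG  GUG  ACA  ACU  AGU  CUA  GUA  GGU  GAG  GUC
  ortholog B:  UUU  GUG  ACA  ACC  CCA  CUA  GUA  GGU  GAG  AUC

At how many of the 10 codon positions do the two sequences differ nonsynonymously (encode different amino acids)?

Codon 1: AUG Met / UUU Phe — nonsynonymous.
Codon 2: GUG Val / GUG Val — identical.
Codon 3: ACA Thr / ACA Thr — identical.
Codon 4: ACU Thr / ACC Thr — synonymous.
Codon 5: AGU Ser / CCA Pro — nonsynonymous.
Codon 6: CUA Leu / CUA Leu — identical.
Codon 7: GUA Val / GUA Val — identical.
Codon 8: GGU Gly / GGU Gly — identical.
Codon 9: GAG Glu / GAG Glu — identical.
Codon 10: GUC Val / AUC Ile — nonsynonymous.
Nonsynonymous differences: 3.

3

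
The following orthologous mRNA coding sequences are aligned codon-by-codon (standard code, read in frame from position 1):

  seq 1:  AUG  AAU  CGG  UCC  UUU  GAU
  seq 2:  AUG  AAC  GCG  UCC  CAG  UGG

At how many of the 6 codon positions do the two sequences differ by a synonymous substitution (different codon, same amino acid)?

1

Codon 1: AUG Met / AUG Met — identical.
Codon 2: AAU Asn / AAC Asn — synonymous.
Codon 3: CGG Arg / GCG Ala — nonsynonymous.
Codon 4: UCC Ser / UCC Ser — identical.
Codon 5: UUU Phe / CAG Gln — nonsynonymous.
Codon 6: GAU Asp / UGG Trp — nonsynonymous.
Synonymous differences: 1.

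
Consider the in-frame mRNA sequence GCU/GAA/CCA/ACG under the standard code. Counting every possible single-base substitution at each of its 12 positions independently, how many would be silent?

10

Codon 1 (GCU, Ala): 3 synonymous substitutions.
Codon 2 (GAA, Glu): 1 synonymous substitution.
Codon 3 (CCA, Pro): 3 synonymous substitutions.
Codon 4 (ACG, Thr): 3 synonymous substitutions.
Total: 3 + 1 + 3 + 3 = 10.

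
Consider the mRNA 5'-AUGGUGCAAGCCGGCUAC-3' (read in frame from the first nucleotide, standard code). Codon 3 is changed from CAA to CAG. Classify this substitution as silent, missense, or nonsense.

silent

Position 9 falls in codon 3: CAA → Gln.
After the substitution the codon is CAG → Gln.
Both encode Gln, so the change is synonymous.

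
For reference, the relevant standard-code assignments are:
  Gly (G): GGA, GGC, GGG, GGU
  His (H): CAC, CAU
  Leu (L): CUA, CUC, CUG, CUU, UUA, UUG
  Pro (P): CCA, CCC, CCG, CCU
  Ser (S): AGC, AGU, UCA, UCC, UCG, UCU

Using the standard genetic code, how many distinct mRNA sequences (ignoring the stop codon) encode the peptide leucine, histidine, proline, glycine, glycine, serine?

Leu: 6 codons.
His: 2 codons.
Pro: 4 codons.
Gly: 4 codons.
Gly: 4 codons.
Ser: 6 codons.
6 × 2 × 4 × 4 × 4 × 6 = 4608.

4608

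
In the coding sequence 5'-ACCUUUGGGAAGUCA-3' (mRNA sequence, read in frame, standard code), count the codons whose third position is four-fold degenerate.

Codon 1 ACC (Thr): third position 4-fold.
Codon 2 UUU (Phe): third position 2-fold.
Codon 3 GGG (Gly): third position 4-fold.
Codon 4 AAG (Lys): third position 2-fold.
Codon 5 UCA (Ser): third position 4-fold.
Four-fold degenerate third positions: 3.

3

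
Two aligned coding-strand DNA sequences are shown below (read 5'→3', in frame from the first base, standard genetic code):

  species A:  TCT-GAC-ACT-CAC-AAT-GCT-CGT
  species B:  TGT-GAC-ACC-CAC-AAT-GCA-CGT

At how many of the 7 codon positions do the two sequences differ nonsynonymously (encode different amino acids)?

Codon 1: TCT Ser / TGT Cys — nonsynonymous.
Codon 2: GAC Asp / GAC Asp — identical.
Codon 3: ACT Thr / ACC Thr — synonymous.
Codon 4: CAC His / CAC His — identical.
Codon 5: AAT Asn / AAT Asn — identical.
Codon 6: GCT Ala / GCA Ala — synonymous.
Codon 7: CGT Arg / CGT Arg — identical.
Nonsynonymous differences: 1.

1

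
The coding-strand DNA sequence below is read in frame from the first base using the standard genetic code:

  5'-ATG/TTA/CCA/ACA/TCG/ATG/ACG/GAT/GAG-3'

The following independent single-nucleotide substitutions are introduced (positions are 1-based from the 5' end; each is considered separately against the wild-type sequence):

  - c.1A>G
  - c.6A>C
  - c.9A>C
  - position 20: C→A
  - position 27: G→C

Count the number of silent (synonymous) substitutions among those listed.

Codon 1: ATG (Met) → GTG (Val) — missense.
Codon 2: TTA (Leu) → TTC (Phe) — missense.
Codon 3: CCA (Pro) → CCC (Pro) — synonymous.
Codon 7: ACG (Thr) → AAG (Lys) — missense.
Codon 9: GAG (Glu) → GAC (Asp) — missense.
Synonymous: 1 of 5.

1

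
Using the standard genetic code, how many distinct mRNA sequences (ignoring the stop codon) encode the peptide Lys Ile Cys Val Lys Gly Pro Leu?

Lys: 2 codons.
Ile: 3 codons.
Cys: 2 codons.
Val: 4 codons.
Lys: 2 codons.
Gly: 4 codons.
Pro: 4 codons.
Leu: 6 codons.
2 × 3 × 2 × 4 × 2 × 4 × 4 × 6 = 9216.

9216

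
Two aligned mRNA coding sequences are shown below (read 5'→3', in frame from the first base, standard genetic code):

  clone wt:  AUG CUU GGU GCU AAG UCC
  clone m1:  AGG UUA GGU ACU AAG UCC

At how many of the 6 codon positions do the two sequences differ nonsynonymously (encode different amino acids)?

2

Codon 1: AUG Met / AGG Arg — nonsynonymous.
Codon 2: CUU Leu / UUA Leu — synonymous.
Codon 3: GGU Gly / GGU Gly — identical.
Codon 4: GCU Ala / ACU Thr — nonsynonymous.
Codon 5: AAG Lys / AAG Lys — identical.
Codon 6: UCC Ser / UCC Ser — identical.
Nonsynonymous differences: 2.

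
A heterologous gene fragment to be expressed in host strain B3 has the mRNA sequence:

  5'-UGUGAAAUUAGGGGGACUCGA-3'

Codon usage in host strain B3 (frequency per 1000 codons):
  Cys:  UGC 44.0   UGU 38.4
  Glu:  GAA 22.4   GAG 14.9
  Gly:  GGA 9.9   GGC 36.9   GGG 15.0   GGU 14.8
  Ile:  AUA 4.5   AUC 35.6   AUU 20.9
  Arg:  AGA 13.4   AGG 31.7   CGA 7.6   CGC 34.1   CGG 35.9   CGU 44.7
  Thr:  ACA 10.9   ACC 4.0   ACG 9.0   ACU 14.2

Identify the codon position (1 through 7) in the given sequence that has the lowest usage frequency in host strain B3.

Codon 1 UGU (Cys): 38.4 per 1000.
Codon 2 GAA (Glu): 22.4 per 1000.
Codon 3 AUU (Ile): 20.9 per 1000.
Codon 4 AGG (Arg): 31.7 per 1000.
Codon 5 GGG (Gly): 15.0 per 1000.
Codon 6 ACU (Thr): 14.2 per 1000.
Codon 7 CGA (Arg): 7.6 per 1000.
Lowest frequency is 7.6 at codon 7.

7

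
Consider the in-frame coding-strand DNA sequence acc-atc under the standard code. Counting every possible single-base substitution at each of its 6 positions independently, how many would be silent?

5

Codon 1 (ACC, Thr): 3 synonymous substitutions.
Codon 2 (ATC, Ile): 2 synonymous substitutions.
Total: 3 + 2 = 5.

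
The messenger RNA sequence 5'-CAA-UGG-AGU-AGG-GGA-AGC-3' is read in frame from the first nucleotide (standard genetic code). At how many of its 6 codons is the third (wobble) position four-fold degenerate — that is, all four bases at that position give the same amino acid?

Codon 1 CAA (Gln): third position 2-fold.
Codon 2 UGG (Trp): third position 1-fold.
Codon 3 AGU (Ser): third position 2-fold.
Codon 4 AGG (Arg): third position 2-fold.
Codon 5 GGA (Gly): third position 4-fold.
Codon 6 AGC (Ser): third position 2-fold.
Four-fold degenerate third positions: 1.

1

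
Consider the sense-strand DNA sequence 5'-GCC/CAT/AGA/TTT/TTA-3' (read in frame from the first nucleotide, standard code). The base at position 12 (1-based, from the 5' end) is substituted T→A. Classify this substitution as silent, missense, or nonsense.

missense

Position 12 falls in codon 4: TTT → Phe.
After the substitution the codon is TTA → Leu.
Phe ≠ Leu, so this is a missense mutation.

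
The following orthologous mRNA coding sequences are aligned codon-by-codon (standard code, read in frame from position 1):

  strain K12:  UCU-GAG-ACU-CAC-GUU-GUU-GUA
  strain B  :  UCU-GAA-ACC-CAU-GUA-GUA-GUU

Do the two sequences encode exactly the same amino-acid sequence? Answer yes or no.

yes

Codon 1: UCU Ser / UCU Ser — identical.
Codon 2: GAG Glu / GAA Glu — synonymous.
Codon 3: ACU Thr / ACC Thr — synonymous.
Codon 4: CAC His / CAU His — synonymous.
Codon 5: GUU Val / GUA Val — synonymous.
Codon 6: GUU Val / GUA Val — synonymous.
Codon 7: GUA Val / GUU Val — synonymous.
Nonsynonymous differences: 0 → same protein.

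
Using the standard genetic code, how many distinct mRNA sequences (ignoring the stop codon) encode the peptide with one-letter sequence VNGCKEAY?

2048

Val: 4 codons.
Asn: 2 codons.
Gly: 4 codons.
Cys: 2 codons.
Lys: 2 codons.
Glu: 2 codons.
Ala: 4 codons.
Tyr: 2 codons.
4 × 2 × 4 × 2 × 2 × 2 × 4 × 2 = 2048.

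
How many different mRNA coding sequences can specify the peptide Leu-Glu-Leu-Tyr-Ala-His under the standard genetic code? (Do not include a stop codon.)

1152

Leu: 6 codons.
Glu: 2 codons.
Leu: 6 codons.
Tyr: 2 codons.
Ala: 4 codons.
His: 2 codons.
6 × 2 × 6 × 2 × 4 × 2 = 1152.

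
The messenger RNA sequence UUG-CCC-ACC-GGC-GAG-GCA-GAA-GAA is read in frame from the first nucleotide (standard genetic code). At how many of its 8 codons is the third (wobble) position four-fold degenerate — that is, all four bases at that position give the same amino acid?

Codon 1 UUG (Leu): third position 2-fold.
Codon 2 CCC (Pro): third position 4-fold.
Codon 3 ACC (Thr): third position 4-fold.
Codon 4 GGC (Gly): third position 4-fold.
Codon 5 GAG (Glu): third position 2-fold.
Codon 6 GCA (Ala): third position 4-fold.
Codon 7 GAA (Glu): third position 2-fold.
Codon 8 GAA (Glu): third position 2-fold.
Four-fold degenerate third positions: 4.

4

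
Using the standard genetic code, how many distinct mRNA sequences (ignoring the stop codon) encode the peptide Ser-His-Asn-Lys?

48

Ser: 6 codons.
His: 2 codons.
Asn: 2 codons.
Lys: 2 codons.
6 × 2 × 2 × 2 = 48.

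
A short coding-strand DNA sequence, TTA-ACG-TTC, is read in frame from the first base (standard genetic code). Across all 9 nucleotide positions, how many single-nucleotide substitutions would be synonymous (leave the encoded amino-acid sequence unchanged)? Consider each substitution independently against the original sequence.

6

Codon 1 (TTA, Leu): 2 synonymous substitutions.
Codon 2 (ACG, Thr): 3 synonymous substitutions.
Codon 3 (TTC, Phe): 1 synonymous substitution.
Total: 2 + 3 + 1 = 6.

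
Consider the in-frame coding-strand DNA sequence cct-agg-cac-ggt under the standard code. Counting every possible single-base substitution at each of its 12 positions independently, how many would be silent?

9

Codon 1 (CCT, Pro): 3 synonymous substitutions.
Codon 2 (AGG, Arg): 2 synonymous substitutions.
Codon 3 (CAC, His): 1 synonymous substitution.
Codon 4 (GGT, Gly): 3 synonymous substitutions.
Total: 3 + 2 + 1 + 3 = 9.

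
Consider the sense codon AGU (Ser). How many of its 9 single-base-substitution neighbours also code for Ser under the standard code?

1

Position 1: none → 0 synonymous.
Position 2: none → 0 synonymous.
Position 3: AGC → 1 synonymous.
Total: 0 + 0 + 1 = 1.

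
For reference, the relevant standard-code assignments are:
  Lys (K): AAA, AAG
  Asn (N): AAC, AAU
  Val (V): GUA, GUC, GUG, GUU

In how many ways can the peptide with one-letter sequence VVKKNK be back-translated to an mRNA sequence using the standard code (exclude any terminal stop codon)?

Val: 4 codons.
Val: 4 codons.
Lys: 2 codons.
Lys: 2 codons.
Asn: 2 codons.
Lys: 2 codons.
4 × 4 × 2 × 2 × 2 × 2 = 256.

256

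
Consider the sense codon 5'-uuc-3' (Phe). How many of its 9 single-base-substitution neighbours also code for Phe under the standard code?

1

Position 1: none → 0 synonymous.
Position 2: none → 0 synonymous.
Position 3: UUU → 1 synonymous.
Total: 0 + 0 + 1 = 1.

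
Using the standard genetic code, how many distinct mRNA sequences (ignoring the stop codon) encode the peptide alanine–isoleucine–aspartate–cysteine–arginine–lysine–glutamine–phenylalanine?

Ala: 4 codons.
Ile: 3 codons.
Asp: 2 codons.
Cys: 2 codons.
Arg: 6 codons.
Lys: 2 codons.
Gln: 2 codons.
Phe: 2 codons.
4 × 3 × 2 × 2 × 6 × 2 × 2 × 2 = 2304.

2304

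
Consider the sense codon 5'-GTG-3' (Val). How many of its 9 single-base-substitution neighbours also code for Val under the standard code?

3

Position 1: none → 0 synonymous.
Position 2: none → 0 synonymous.
Position 3: GTT, GTC, GTA → 3 synonymous.
Total: 0 + 0 + 3 = 3.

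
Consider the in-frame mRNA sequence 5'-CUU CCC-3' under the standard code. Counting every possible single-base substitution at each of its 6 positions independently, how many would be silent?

Codon 1 (CUU, Leu): 3 synonymous substitutions.
Codon 2 (CCC, Pro): 3 synonymous substitutions.
Total: 3 + 3 = 6.

6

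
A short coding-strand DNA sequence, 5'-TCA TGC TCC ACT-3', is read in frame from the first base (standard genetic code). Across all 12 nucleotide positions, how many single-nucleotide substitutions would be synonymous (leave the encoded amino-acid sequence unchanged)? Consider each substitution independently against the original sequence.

10

Codon 1 (TCA, Ser): 3 synonymous substitutions.
Codon 2 (TGC, Cys): 1 synonymous substitution.
Codon 3 (TCC, Ser): 3 synonymous substitutions.
Codon 4 (ACT, Thr): 3 synonymous substitutions.
Total: 3 + 1 + 3 + 3 = 10.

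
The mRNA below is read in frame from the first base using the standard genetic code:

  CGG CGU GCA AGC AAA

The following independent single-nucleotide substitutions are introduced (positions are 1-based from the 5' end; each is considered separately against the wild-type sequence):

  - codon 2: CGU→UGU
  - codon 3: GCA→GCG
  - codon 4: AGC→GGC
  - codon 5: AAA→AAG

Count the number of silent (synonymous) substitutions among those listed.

2

Codon 2: CGU (Arg) → UGU (Cys) — missense.
Codon 3: GCA (Ala) → GCG (Ala) — synonymous.
Codon 4: AGC (Ser) → GGC (Gly) — missense.
Codon 5: AAA (Lys) → AAG (Lys) — synonymous.
Synonymous: 2 of 4.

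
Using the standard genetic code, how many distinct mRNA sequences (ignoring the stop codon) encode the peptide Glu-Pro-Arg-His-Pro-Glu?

768

Glu: 2 codons.
Pro: 4 codons.
Arg: 6 codons.
His: 2 codons.
Pro: 4 codons.
Glu: 2 codons.
2 × 4 × 6 × 2 × 4 × 2 = 768.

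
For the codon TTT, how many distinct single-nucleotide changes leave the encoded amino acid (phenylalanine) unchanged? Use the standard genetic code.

1

Position 1: none → 0 synonymous.
Position 2: none → 0 synonymous.
Position 3: TTC → 1 synonymous.
Total: 0 + 0 + 1 = 1.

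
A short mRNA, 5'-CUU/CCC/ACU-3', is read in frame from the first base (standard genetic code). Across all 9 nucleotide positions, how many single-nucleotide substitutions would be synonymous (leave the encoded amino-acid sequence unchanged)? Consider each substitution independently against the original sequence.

Codon 1 (CUU, Leu): 3 synonymous substitutions.
Codon 2 (CCC, Pro): 3 synonymous substitutions.
Codon 3 (ACU, Thr): 3 synonymous substitutions.
Total: 3 + 3 + 3 = 9.

9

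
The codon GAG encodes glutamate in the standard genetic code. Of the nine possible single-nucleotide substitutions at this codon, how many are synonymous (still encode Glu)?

Position 1: none → 0 synonymous.
Position 2: none → 0 synonymous.
Position 3: GAA → 1 synonymous.
Total: 0 + 0 + 1 = 1.

1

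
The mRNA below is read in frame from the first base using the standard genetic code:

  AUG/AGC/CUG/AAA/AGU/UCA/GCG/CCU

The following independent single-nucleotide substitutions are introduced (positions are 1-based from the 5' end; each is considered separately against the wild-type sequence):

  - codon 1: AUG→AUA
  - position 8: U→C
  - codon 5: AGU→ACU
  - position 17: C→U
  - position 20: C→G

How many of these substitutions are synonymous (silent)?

Codon 1: AUG (Met) → AUA (Ile) — missense.
Codon 3: CUG (Leu) → CCG (Pro) — missense.
Codon 5: AGU (Ser) → ACU (Thr) — missense.
Codon 6: UCA (Ser) → UUA (Leu) — missense.
Codon 7: GCG (Ala) → GGG (Gly) — missense.
Synonymous: 0 of 5.

0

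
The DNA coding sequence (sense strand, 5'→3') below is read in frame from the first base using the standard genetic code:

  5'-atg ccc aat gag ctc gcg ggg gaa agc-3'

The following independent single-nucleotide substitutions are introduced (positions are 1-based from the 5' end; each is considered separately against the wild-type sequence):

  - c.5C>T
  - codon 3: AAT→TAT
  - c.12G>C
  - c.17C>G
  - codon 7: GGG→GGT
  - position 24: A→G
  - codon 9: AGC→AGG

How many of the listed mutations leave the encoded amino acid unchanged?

2

Codon 2: CCC (Pro) → CTC (Leu) — missense.
Codon 3: AAT (Asn) → TAT (Tyr) — missense.
Codon 4: GAG (Glu) → GAC (Asp) — missense.
Codon 6: GCG (Ala) → GGG (Gly) — missense.
Codon 7: GGG (Gly) → GGT (Gly) — synonymous.
Codon 8: GAA (Glu) → GAG (Glu) — synonymous.
Codon 9: AGC (Ser) → AGG (Arg) — missense.
Synonymous: 2 of 7.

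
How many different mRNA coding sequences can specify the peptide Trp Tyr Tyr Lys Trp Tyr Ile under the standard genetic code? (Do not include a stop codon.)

Trp: 1 codon.
Tyr: 2 codons.
Tyr: 2 codons.
Lys: 2 codons.
Trp: 1 codon.
Tyr: 2 codons.
Ile: 3 codons.
1 × 2 × 2 × 2 × 1 × 2 × 3 = 48.

48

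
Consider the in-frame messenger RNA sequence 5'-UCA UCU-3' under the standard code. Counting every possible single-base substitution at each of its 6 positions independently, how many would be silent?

6

Codon 1 (UCA, Ser): 3 synonymous substitutions.
Codon 2 (UCU, Ser): 3 synonymous substitutions.
Total: 3 + 3 = 6.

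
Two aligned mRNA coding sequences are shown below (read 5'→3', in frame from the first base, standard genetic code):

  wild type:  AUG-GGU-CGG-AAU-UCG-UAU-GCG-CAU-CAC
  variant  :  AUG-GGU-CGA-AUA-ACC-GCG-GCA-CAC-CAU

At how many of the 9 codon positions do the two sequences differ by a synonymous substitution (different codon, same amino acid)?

Codon 1: AUG Met / AUG Met — identical.
Codon 2: GGU Gly / GGU Gly — identical.
Codon 3: CGG Arg / CGA Arg — synonymous.
Codon 4: AAU Asn / AUA Ile — nonsynonymous.
Codon 5: UCG Ser / ACC Thr — nonsynonymous.
Codon 6: UAU Tyr / GCG Ala — nonsynonymous.
Codon 7: GCG Ala / GCA Ala — synonymous.
Codon 8: CAU His / CAC His — synonymous.
Codon 9: CAC His / CAU His — synonymous.
Synonymous differences: 4.

4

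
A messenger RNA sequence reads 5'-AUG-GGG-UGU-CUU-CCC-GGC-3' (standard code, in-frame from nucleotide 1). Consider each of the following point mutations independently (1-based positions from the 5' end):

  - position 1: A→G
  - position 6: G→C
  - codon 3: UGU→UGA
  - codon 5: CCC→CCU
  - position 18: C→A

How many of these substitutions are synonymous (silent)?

Codon 1: AUG (Met) → GUG (Val) — missense.
Codon 2: GGG (Gly) → GGC (Gly) — synonymous.
Codon 3: UGU (Cys) → UGA (Stop) — nonsense.
Codon 5: CCC (Pro) → CCU (Pro) — synonymous.
Codon 6: GGC (Gly) → GGA (Gly) — synonymous.
Synonymous: 3 of 5.

3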